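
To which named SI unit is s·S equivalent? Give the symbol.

S = 1/Ω (conductance is reciprocal resistance),
    = kg⁻¹·m⁻²·s³·A².
Combining: s·S = s · (kg⁻¹·m⁻²·s³·A²) = kg⁻¹·m⁻²·s⁴·A².
kg⁻¹·m⁻²·s⁴·A² is the base-SI form of the farad.

F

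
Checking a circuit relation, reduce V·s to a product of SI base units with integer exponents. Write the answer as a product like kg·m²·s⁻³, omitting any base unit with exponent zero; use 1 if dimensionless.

kg·m²·s⁻²·A⁻¹

V = W/A (potential = power per current),
    = kg·m²·s⁻³·A⁻¹.
Combining: V·s = (kg·m²·s⁻³·A⁻¹) · s = kg·m²·s⁻²·A⁻¹.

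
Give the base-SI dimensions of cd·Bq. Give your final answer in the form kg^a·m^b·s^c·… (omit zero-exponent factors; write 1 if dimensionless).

Bq = 1/s = s⁻¹ (activity is decays per second).
Combining: cd·Bq = cd · s⁻¹ = s⁻¹·cd.

s⁻¹·cd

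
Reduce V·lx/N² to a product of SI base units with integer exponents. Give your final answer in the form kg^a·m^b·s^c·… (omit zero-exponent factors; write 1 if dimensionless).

V = kg·m²·s⁻³·A⁻¹.
lx = m⁻²·cd.
N = kg·m·s⁻².
So N⁻² = kg⁻²·m⁻²·s⁴.
Combining: V·lx·N⁻² = (kg·m²·s⁻³·A⁻¹) · (m⁻²·cd) · (kg⁻²·m⁻²·s⁴) = kg⁻¹·m⁻²·s·A⁻¹·cd.

kg⁻¹·m⁻²·s·A⁻¹·cd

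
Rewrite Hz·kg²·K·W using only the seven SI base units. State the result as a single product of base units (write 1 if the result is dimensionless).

Hz = s⁻¹.
W = kg·m²·s⁻³.
Combining: Hz·kg²·K·W = s⁻¹ · kg² · K · (kg·m²·s⁻³) = kg³·m²·s⁻⁴·K.

kg³·m²·s⁻⁴·K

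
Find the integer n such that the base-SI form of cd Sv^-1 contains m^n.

-2

Sv = m²·s⁻².
So Sv⁻¹ = m⁻²·s².
Combining: cd·Sv⁻¹ = cd · (m⁻²·s²) = m⁻²·s²·cd.
The exponent of m is -2.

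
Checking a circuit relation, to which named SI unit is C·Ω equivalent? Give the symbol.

C = s·A.
Ω = kg·m²·s⁻³·A⁻².
Combining: C·Ω = (s·A) · (kg·m²·s⁻³·A⁻²) = kg·m²·s⁻²·A⁻¹.
kg·m²·s⁻²·A⁻¹ is the base-SI form of the weber.

Wb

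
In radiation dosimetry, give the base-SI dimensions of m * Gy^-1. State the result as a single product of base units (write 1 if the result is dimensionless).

Gy = J/kg (absorbed dose = energy per mass),
    = m²·s⁻².
So Gy⁻¹ = m⁻²·s².
Combining: m·Gy⁻¹ = m · (m⁻²·s²) = m⁻¹·s².

m⁻¹·s²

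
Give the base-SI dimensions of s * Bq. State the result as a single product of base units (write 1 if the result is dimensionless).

1

Bq = 1/s = s⁻¹ (activity is decays per second).
Combining: s·Bq = s · s⁻¹ = 1.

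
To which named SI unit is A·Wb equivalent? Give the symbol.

Wb = kg·m²·s⁻²·A⁻¹.
Combining: A·Wb = A · (kg·m²·s⁻²·A⁻¹) = kg·m²·s⁻².
kg·m²·s⁻² is the base-SI form of the joule.

J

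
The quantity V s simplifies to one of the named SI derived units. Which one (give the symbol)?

Wb

V = kg·m²·s⁻³·A⁻¹.
Combining: V·s = (kg·m²·s⁻³·A⁻¹) · s = kg·m²·s⁻²·A⁻¹.
kg·m²·s⁻²·A⁻¹ is the base-SI form of the weber.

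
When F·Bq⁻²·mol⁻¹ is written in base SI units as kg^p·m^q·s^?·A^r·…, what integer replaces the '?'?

6

F = kg⁻¹·m⁻²·s⁴·A².
Bq = s⁻¹.
So Bq⁻² = s².
Combining: F·Bq⁻²·mol⁻¹ = (kg⁻¹·m⁻²·s⁴·A²) · s² · mol⁻¹ = kg⁻¹·m⁻²·s⁶·A²·mol⁻¹.
The exponent of s is 6.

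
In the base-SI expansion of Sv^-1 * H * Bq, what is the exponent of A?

-2

Sv = J/kg (equivalent dose = energy per mass),
    = m²·s⁻².
So Sv⁻¹ = m⁻²·s².
H = Wb/A (inductance = flux per current),
    = kg·m²·s⁻²·A⁻².
Bq = 1/s = s⁻¹ (activity is decays per second).
Combining: Sv⁻¹·H·Bq = (m⁻²·s²) · (kg·m²·s⁻²·A⁻²) · s⁻¹ = kg·s⁻¹·A⁻².
The exponent of A is -2.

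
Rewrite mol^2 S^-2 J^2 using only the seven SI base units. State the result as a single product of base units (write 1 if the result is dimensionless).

S = kg⁻¹·m⁻²·s³·A².
So S⁻² = kg²·m⁴·s⁻⁶·A⁻⁴.
J = kg·m²·s⁻².
So J² = kg²·m⁴·s⁻⁴.
Combining: mol²·S⁻²·J² = mol² · (kg²·m⁴·s⁻⁶·A⁻⁴) · (kg²·m⁴·s⁻⁴) = kg⁴·m⁸·s⁻¹⁰·A⁻⁴·mol².

kg⁴·m⁸·s⁻¹⁰·A⁻⁴·mol²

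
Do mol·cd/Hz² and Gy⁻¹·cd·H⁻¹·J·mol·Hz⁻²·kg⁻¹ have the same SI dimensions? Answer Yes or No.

Left side:
  Hz = s⁻¹.
  So Hz⁻² = s².
  Combining: mol·Hz⁻²·cd = mol · s² · cd = s²·mol·cd.
Right side:
  Gy = J/kg (absorbed dose = energy per mass),
      = m²·s⁻².
  So Gy⁻¹ = m⁻²·s².
  H = Wb/A (inductance = flux per current),
      = kg·m²·s⁻²·A⁻².
  So H⁻¹ = kg⁻¹·m⁻²·s²·A².
  J = N·m (work = force × distance),
      = kg·m²·s⁻².
  Hz = 1/s = s⁻¹ (frequency is cycles per second).
  So Hz⁻² = s².
  Combining: Gy⁻¹·cd·H⁻¹·J·mol·Hz⁻²·kg⁻¹ = (m⁻²·s²) · cd · (kg⁻¹·m⁻²·s²·A²) · (kg·m²·s⁻²) · mol · s² · kg⁻¹ = kg⁻¹·m⁻²·s⁴·A²·mol·cd.
Left is s²·mol·cd; right is kg⁻¹·m⁻²·s⁴·A²·mol·cd — different.

No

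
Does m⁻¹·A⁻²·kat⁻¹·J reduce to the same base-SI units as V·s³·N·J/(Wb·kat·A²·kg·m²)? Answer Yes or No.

Left side:
  kat = mol/s = s⁻¹·mol (catalytic activity).
  So kat⁻¹ = s·mol⁻¹.
  J = N·m (work = force × distance),
      = kg·m²·s⁻².
  Combining: m⁻¹·A⁻²·kat⁻¹·J = m⁻¹ · A⁻² · (s·mol⁻¹) · (kg·m²·s⁻²) = kg·m·s⁻¹·A⁻²·mol⁻¹.
Right side:
  V = kg·m²·s⁻³·A⁻¹.
  N = kg·m·s⁻².
  J = kg·m²·s⁻².
  Wb = kg·m²·s⁻²·A⁻¹.
  So Wb⁻¹ = kg⁻¹·m⁻²·s²·A.
  kat = s⁻¹·mol.
  So kat⁻¹ = s·mol⁻¹.
  Combining: V·s³·N·J·Wb⁻¹·kat⁻¹·A⁻²·kg⁻¹·m⁻² = (kg·m²·s⁻³·A⁻¹) · s³ · (kg·m·s⁻²) · (kg·m²·s⁻²) · (kg⁻¹·m⁻²·s²·A) · (s·mol⁻¹) · A⁻² · kg⁻¹ · m⁻² = kg·m·s⁻¹·A⁻²·mol⁻¹.
Both reduce to kg·m·s⁻¹·A⁻²·mol⁻¹.

Yes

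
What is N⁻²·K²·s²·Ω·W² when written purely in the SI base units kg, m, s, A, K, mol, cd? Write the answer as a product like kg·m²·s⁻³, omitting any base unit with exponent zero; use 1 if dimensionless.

kg·m⁴·s⁻³·A⁻²·K²

N = kg·m/s² = kg·m·s⁻² (force = mass × acceleration).
So N⁻² = kg⁻²·m⁻²·s⁴.
Ω = V/A (resistance = voltage per current),
    = kg·m²·s⁻³·A⁻².
W = J/s (power = energy per time),
    = kg·m²·s⁻³.
So W² = kg²·m⁴·s⁻⁶.
Combining: N⁻²·K²·s²·Ω·W² = (kg⁻²·m⁻²·s⁴) · K² · s² · (kg·m²·s⁻³·A⁻²) · (kg²·m⁴·s⁻⁶) = kg·m⁴·s⁻³·A⁻²·K².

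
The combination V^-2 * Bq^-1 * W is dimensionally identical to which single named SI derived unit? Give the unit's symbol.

F

V = W/A (potential = power per current),
    = kg·m²·s⁻³·A⁻¹.
So V⁻² = kg⁻²·m⁻⁴·s⁶·A².
Bq = 1/s = s⁻¹ (activity is decays per second).
So Bq⁻¹ = s.
W = J/s (power = energy per time),
    = kg·m²·s⁻³.
Combining: V⁻²·Bq⁻¹·W = (kg⁻²·m⁻⁴·s⁶·A²) · s · (kg·m²·s⁻³) = kg⁻¹·m⁻²·s⁴·A².
kg⁻¹·m⁻²·s⁴·A² is the base-SI form of the farad.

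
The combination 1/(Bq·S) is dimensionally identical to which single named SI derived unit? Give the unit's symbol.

Bq = s⁻¹.
So Bq⁻¹ = s.
S = kg⁻¹·m⁻²·s³·A².
So S⁻¹ = kg·m²·s⁻³·A⁻².
Combining: Bq⁻¹·S⁻¹ = s · (kg·m²·s⁻³·A⁻²) = kg·m²·s⁻²·A⁻².
kg·m²·s⁻²·A⁻² is the base-SI form of the henry.

H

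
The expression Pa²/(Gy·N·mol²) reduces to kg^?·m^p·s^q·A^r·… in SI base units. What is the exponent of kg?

Gy = J/kg (absorbed dose = energy per mass),
    = m²·s⁻².
So Gy⁻¹ = m⁻²·s².
N = kg·m/s² = kg·m·s⁻² (force = mass × acceleration).
So N⁻¹ = kg⁻¹·m⁻¹·s².
Pa = N/m² (pressure = force per area),
    = kg·m⁻¹·s⁻².
So Pa² = kg²·m⁻²·s⁻⁴.
Combining: Gy⁻¹·N⁻¹·Pa²·mol⁻² = (m⁻²·s²) · (kg⁻¹·m⁻¹·s²) · (kg²·m⁻²·s⁻⁴) · mol⁻² = kg·m⁻⁵·mol⁻².
The exponent of kg is 1.

1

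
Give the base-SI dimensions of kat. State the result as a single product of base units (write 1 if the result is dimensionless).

s⁻¹·mol

kat = s⁻¹·mol.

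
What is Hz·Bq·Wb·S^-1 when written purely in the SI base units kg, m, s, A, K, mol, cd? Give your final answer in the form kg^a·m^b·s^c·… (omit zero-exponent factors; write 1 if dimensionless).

kg²·m⁴·s⁻⁷·A⁻³

Hz = s⁻¹.
Bq = s⁻¹.
Wb = kg·m²·s⁻²·A⁻¹.
S = kg⁻¹·m⁻²·s³·A².
So S⁻¹ = kg·m²·s⁻³·A⁻².
Combining: Hz·Bq·Wb·S⁻¹ = s⁻¹ · s⁻¹ · (kg·m²·s⁻²·A⁻¹) · (kg·m²·s⁻³·A⁻²) = kg²·m⁴·s⁻⁷·A⁻³.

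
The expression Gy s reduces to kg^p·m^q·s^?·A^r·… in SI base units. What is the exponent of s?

Gy = m²·s⁻².
Combining: Gy·s = (m²·s⁻²) · s = m²·s⁻¹.
The exponent of s is -1.

-1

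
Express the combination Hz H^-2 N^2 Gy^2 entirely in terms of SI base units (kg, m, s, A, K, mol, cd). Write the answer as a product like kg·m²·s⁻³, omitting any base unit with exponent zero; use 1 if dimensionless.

Hz = s⁻¹.
H = kg·m²·s⁻²·A⁻².
So H⁻² = kg⁻²·m⁻⁴·s⁴·A⁴.
N = kg·m·s⁻².
So N² = kg²·m²·s⁻⁴.
Gy = m²·s⁻².
So Gy² = m⁴·s⁻⁴.
Combining: Hz·H⁻²·N²·Gy² = s⁻¹ · (kg⁻²·m⁻⁴·s⁴·A⁴) · (kg²·m²·s⁻⁴) · (m⁴·s⁻⁴) = m²·s⁻⁵·A⁴.

m²·s⁻⁵·A⁴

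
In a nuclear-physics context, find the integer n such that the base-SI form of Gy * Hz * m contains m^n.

Gy = m²·s⁻².
Hz = s⁻¹.
Combining: Gy·Hz·m = (m²·s⁻²) · s⁻¹ · m = m³·s⁻³.
The exponent of m is 3.

3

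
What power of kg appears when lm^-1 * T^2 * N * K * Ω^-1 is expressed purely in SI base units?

lm = cd·sr = cd (luminous flux; sr is dimensionless).
So lm⁻¹ = cd⁻¹.
T = Wb/m² (flux density = flux per area),
    = kg·s⁻²·A⁻¹.
So T² = kg²·s⁻⁴·A⁻².
N = kg·m/s² = kg·m·s⁻² (force = mass × acceleration).
Ω = V/A (resistance = voltage per current),
    = kg·m²·s⁻³·A⁻².
So Ω⁻¹ = kg⁻¹·m⁻²·s³·A².
Combining: lm⁻¹·T²·N·K·Ω⁻¹ = cd⁻¹ · (kg²·s⁻⁴·A⁻²) · (kg·m·s⁻²) · K · (kg⁻¹·m⁻²·s³·A²) = kg²·m⁻¹·s⁻³·K·cd⁻¹.
The exponent of kg is 2.

2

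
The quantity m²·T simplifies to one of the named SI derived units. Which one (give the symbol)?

Wb

T = Wb/m² (flux density = flux per area),
    = kg·s⁻²·A⁻¹.
Combining: m²·T = m² · (kg·s⁻²·A⁻¹) = kg·m²·s⁻²·A⁻¹.
kg·m²·s⁻²·A⁻¹ is the base-SI form of the weber.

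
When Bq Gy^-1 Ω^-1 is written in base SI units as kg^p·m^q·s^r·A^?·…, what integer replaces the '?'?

2

Bq = 1/s = s⁻¹ (activity is decays per second).
Gy = J/kg (absorbed dose = energy per mass),
    = m²·s⁻².
So Gy⁻¹ = m⁻²·s².
Ω = V/A (resistance = voltage per current),
    = kg·m²·s⁻³·A⁻².
So Ω⁻¹ = kg⁻¹·m⁻²·s³·A².
Combining: Bq·Gy⁻¹·Ω⁻¹ = s⁻¹ · (m⁻²·s²) · (kg⁻¹·m⁻²·s³·A²) = kg⁻¹·m⁻⁴·s⁴·A².
The exponent of A is 2.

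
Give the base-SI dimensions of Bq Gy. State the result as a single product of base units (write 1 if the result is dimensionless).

Bq = s⁻¹.
Gy = m²·s⁻².
Combining: Bq·Gy = s⁻¹ · (m²·s⁻²) = m²·s⁻³.

m²·s⁻³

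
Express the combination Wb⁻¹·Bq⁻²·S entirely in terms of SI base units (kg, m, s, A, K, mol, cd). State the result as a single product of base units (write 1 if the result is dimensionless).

kg⁻²·m⁻⁴·s⁷·A³

Wb = V·s (flux: a volt is a weber per second),
    = kg·m²·s⁻²·A⁻¹.
So Wb⁻¹ = kg⁻¹·m⁻²·s²·A.
Bq = 1/s = s⁻¹ (activity is decays per second).
So Bq⁻² = s².
S = 1/Ω (conductance is reciprocal resistance),
    = kg⁻¹·m⁻²·s³·A².
Combining: Wb⁻¹·Bq⁻²·S = (kg⁻¹·m⁻²·s²·A) · s² · (kg⁻¹·m⁻²·s³·A²) = kg⁻²·m⁻⁴·s⁷·A³.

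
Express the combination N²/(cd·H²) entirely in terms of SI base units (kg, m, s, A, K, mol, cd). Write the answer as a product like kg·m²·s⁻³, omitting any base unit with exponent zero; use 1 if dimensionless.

m⁻²·A⁴·cd⁻¹

H = kg·m²·s⁻²·A⁻².
So H⁻² = kg⁻²·m⁻⁴·s⁴·A⁴.
N = kg·m·s⁻².
So N² = kg²·m²·s⁻⁴.
Combining: cd⁻¹·H⁻²·N² = cd⁻¹ · (kg⁻²·m⁻⁴·s⁴·A⁴) · (kg²·m²·s⁻⁴) = m⁻²·A⁴·cd⁻¹.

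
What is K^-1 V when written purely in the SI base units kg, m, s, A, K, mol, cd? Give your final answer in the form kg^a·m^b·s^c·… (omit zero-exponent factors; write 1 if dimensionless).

V = W/A (potential = power per current),
    = kg·m²·s⁻³·A⁻¹.
Combining: K⁻¹·V = K⁻¹ · (kg·m²·s⁻³·A⁻¹) = kg·m²·s⁻³·A⁻¹·K⁻¹.

kg·m²·s⁻³·A⁻¹·K⁻¹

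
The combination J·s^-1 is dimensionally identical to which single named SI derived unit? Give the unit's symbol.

J = kg·m²·s⁻².
Combining: J·s⁻¹ = (kg·m²·s⁻²) · s⁻¹ = kg·m²·s⁻³.
kg·m²·s⁻³ is the base-SI form of the watt.

W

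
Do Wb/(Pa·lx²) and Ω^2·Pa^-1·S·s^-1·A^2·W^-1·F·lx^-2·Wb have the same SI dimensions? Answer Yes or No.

No

Left side:
  Pa = N/m² (pressure = force per area),
      = kg·m⁻¹·s⁻².
  So Pa⁻¹ = kg⁻¹·m·s².
  lx = lm/m² (illuminance = luminous flux per area),
      = m⁻²·cd.
  So lx⁻² = m⁴·cd⁻².
  Wb = V·s (flux: a volt is a weber per second),
      = kg·m²·s⁻²·A⁻¹.
  Combining: Pa⁻¹·lx⁻²·Wb = (kg⁻¹·m·s²) · (m⁴·cd⁻²) · (kg·m²·s⁻²·A⁻¹) = m⁷·A⁻¹·cd⁻².
Right side:
  Ω = V/A (resistance = voltage per current),
      = kg·m²·s⁻³·A⁻².
  So Ω² = kg²·m⁴·s⁻⁶·A⁻⁴.
  Pa = N/m² (pressure = force per area),
      = kg·m⁻¹·s⁻².
  So Pa⁻¹ = kg⁻¹·m·s².
  S = 1/Ω (conductance is reciprocal resistance),
      = kg⁻¹·m⁻²·s³·A².
  W = J/s (power = energy per time),
      = kg·m²·s⁻³.
  So W⁻¹ = kg⁻¹·m⁻²·s³.
  F = C/V (capacitance = charge per voltage),
      = A·s/(kg·m²·s⁻³·A⁻¹) (substituting C and V),
      = kg⁻¹·m⁻²·s⁴·A².
  lx = lm/m² (illuminance = luminous flux per area),
      = m⁻²·cd.
  So lx⁻² = m⁴·cd⁻².
  Wb = V·s (flux: a volt is a weber per second),
      = kg·m²·s⁻²·A⁻¹.
  Combining: Ω²·Pa⁻¹·S·s⁻¹·A²·W⁻¹·F·lx⁻²·Wb = (kg²·m⁴·s⁻⁶·A⁻⁴) · (kg⁻¹·m·s²) · (kg⁻¹·m⁻²·s³·A²) · s⁻¹ · A² · (kg⁻¹·m⁻²·s³) · (kg⁻¹·m⁻²·s⁴·A²) · (m⁴·cd⁻²) · (kg·m²·s⁻²·A⁻¹) = kg⁻¹·m⁵·s³·A·cd⁻².
Left is m⁷·A⁻¹·cd⁻²; right is kg⁻¹·m⁵·s³·A·cd⁻² — different.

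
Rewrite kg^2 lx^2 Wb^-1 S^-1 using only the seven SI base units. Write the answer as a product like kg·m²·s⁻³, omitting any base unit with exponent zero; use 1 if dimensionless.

lx = lm/m² (illuminance = luminous flux per area),
    = m⁻²·cd.
So lx² = m⁻⁴·cd².
Wb = V·s (flux: a volt is a weber per second),
    = kg·m²·s⁻²·A⁻¹.
So Wb⁻¹ = kg⁻¹·m⁻²·s²·A.
S = 1/Ω (conductance is reciprocal resistance),
    = kg⁻¹·m⁻²·s³·A².
So S⁻¹ = kg·m²·s⁻³·A⁻².
Combining: kg²·lx²·Wb⁻¹·S⁻¹ = kg² · (m⁻⁴·cd²) · (kg⁻¹·m⁻²·s²·A) · (kg·m²·s⁻³·A⁻²) = kg²·m⁻⁴·s⁻¹·A⁻¹·cd².

kg²·m⁻⁴·s⁻¹·A⁻¹·cd²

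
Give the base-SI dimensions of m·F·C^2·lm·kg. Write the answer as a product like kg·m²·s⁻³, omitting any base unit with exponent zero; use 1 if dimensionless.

m⁻¹·s⁶·A⁴·cd

F = C/V (capacitance = charge per voltage),
    = A·s/(kg·m²·s⁻³·A⁻¹) (substituting C and V),
    = kg⁻¹·m⁻²·s⁴·A².
C = A·s = s·A (charge = current × time).
So C² = s²·A².
lm = cd·sr = cd (luminous flux; sr is dimensionless).
Combining: m·F·C²·lm·kg = m · (kg⁻¹·m⁻²·s⁴·A²) · (s²·A²) · cd · kg = m⁻¹·s⁶·A⁴·cd.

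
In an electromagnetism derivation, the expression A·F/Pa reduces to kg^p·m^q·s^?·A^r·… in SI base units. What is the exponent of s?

6

Pa = N/m² (pressure = force per area),
    = kg·m⁻¹·s⁻².
So Pa⁻¹ = kg⁻¹·m·s².
F = C/V (capacitance = charge per voltage),
    = A·s/(kg·m²·s⁻³·A⁻¹) (substituting C and V),
    = kg⁻¹·m⁻²·s⁴·A².
Combining: Pa⁻¹·A·F = (kg⁻¹·m·s²) · A · (kg⁻¹·m⁻²·s⁴·A²) = kg⁻²·m⁻¹·s⁶·A³.
The exponent of s is 6.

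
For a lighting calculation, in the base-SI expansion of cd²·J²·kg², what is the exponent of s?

-4

J = kg·m²·s⁻².
So J² = kg²·m⁴·s⁻⁴.
Combining: cd²·J²·kg² = cd² · (kg²·m⁴·s⁻⁴) · kg² = kg⁴·m⁴·s⁻⁴·cd².
The exponent of s is -4.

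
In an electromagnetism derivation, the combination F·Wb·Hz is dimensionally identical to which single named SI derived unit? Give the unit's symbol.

F = C/V (capacitance = charge per voltage),
    = A·s/(kg·m²·s⁻³·A⁻¹) (substituting C and V),
    = kg⁻¹·m⁻²·s⁴·A².
Wb = V·s (flux: a volt is a weber per second),
    = kg·m²·s⁻²·A⁻¹.
Hz = 1/s = s⁻¹ (frequency is cycles per second).
Combining: F·Wb·Hz = (kg⁻¹·m⁻²·s⁴·A²) · (kg·m²·s⁻²·A⁻¹) · s⁻¹ = s·A.
s·A is the base-SI form of the coulomb.

C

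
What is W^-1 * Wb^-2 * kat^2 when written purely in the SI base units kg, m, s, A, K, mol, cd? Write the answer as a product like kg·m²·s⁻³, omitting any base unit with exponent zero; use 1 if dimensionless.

W = J/s (power = energy per time),
    = kg·m²·s⁻³.
So W⁻¹ = kg⁻¹·m⁻²·s³.
Wb = V·s (flux: a volt is a weber per second),
    = kg·m²·s⁻²·A⁻¹.
So Wb⁻² = kg⁻²·m⁻⁴·s⁴·A².
kat = mol/s = s⁻¹·mol (catalytic activity).
So kat² = s⁻²·mol².
Combining: W⁻¹·Wb⁻²·kat² = (kg⁻¹·m⁻²·s³) · (kg⁻²·m⁻⁴·s⁴·A²) · (s⁻²·mol²) = kg⁻³·m⁻⁶·s⁵·A²·mol².

kg⁻³·m⁻⁶·s⁵·A²·mol²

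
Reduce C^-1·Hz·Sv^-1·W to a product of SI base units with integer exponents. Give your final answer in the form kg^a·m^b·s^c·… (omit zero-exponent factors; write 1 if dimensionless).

kg·s⁻³·A⁻¹

C = A·s = s·A (charge = current × time).
So C⁻¹ = s⁻¹·A⁻¹.
Hz = 1/s = s⁻¹ (frequency is cycles per second).
Sv = J/kg (equivalent dose = energy per mass),
    = m²·s⁻².
So Sv⁻¹ = m⁻²·s².
W = J/s (power = energy per time),
    = kg·m²·s⁻³.
Combining: C⁻¹·Hz·Sv⁻¹·W = (s⁻¹·A⁻¹) · s⁻¹ · (m⁻²·s²) · (kg·m²·s⁻³) = kg·s⁻³·A⁻¹.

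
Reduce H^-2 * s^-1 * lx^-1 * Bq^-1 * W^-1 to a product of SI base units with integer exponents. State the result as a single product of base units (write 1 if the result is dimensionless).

H = kg·m²·s⁻²·A⁻².
So H⁻² = kg⁻²·m⁻⁴·s⁴·A⁴.
lx = m⁻²·cd.
So lx⁻¹ = m²·cd⁻¹.
Bq = s⁻¹.
So Bq⁻¹ = s.
W = kg·m²·s⁻³.
So W⁻¹ = kg⁻¹·m⁻²·s³.
Combining: H⁻²·s⁻¹·lx⁻¹·Bq⁻¹·W⁻¹ = (kg⁻²·m⁻⁴·s⁴·A⁴) · s⁻¹ · (m²·cd⁻¹) · s · (kg⁻¹·m⁻²·s³) = kg⁻³·m⁻⁴·s⁷·A⁴·cd⁻¹.

kg⁻³·m⁻⁴·s⁷·A⁴·cd⁻¹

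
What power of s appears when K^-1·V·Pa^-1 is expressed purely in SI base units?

V = kg·m²·s⁻³·A⁻¹.
Pa = kg·m⁻¹·s⁻².
So Pa⁻¹ = kg⁻¹·m·s².
Combining: K⁻¹·V·Pa⁻¹ = K⁻¹ · (kg·m²·s⁻³·A⁻¹) · (kg⁻¹·m·s²) = m³·s⁻¹·A⁻¹·K⁻¹.
The exponent of s is -1.

-1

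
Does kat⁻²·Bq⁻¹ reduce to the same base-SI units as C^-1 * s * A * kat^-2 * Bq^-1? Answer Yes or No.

Yes

Left side:
  kat = mol/s = s⁻¹·mol (catalytic activity).
  So kat⁻² = s²·mol⁻².
  Bq = 1/s = s⁻¹ (activity is decays per second).
  So Bq⁻¹ = s.
  Combining: kat⁻²·Bq⁻¹ = (s²·mol⁻²) · s = s³·mol⁻².
Right side:
  C = s·A.
  So C⁻¹ = s⁻¹·A⁻¹.
  kat = s⁻¹·mol.
  So kat⁻² = s²·mol⁻².
  Bq = s⁻¹.
  So Bq⁻¹ = s.
  Combining: C⁻¹·s·A·kat⁻²·Bq⁻¹ = (s⁻¹·A⁻¹) · s · A · (s²·mol⁻²) · s = s³·mol⁻².
Both reduce to s³·mol⁻².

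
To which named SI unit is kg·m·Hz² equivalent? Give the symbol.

Hz = 1/s = s⁻¹ (frequency is cycles per second).
So Hz² = s⁻².
Combining: kg·m·Hz² = kg · m · s⁻² = kg·m·s⁻².
kg·m·s⁻² is the base-SI form of the newton.

N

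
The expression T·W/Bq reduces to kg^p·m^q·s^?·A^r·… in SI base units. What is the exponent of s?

T = Wb/m² (flux density = flux per area),
    = kg·s⁻²·A⁻¹.
Bq = 1/s = s⁻¹ (activity is decays per second).
So Bq⁻¹ = s.
W = J/s (power = energy per time),
    = kg·m²·s⁻³.
Combining: T·Bq⁻¹·W = (kg·s⁻²·A⁻¹) · s · (kg·m²·s⁻³) = kg²·m²·s⁻⁴·A⁻¹.
The exponent of s is -4.

-4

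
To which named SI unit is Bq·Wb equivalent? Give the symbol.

V

Bq = 1/s = s⁻¹ (activity is decays per second).
Wb = V·s (flux: a volt is a weber per second),
    = kg·m²·s⁻²·A⁻¹.
Combining: Bq·Wb = s⁻¹ · (kg·m²·s⁻²·A⁻¹) = kg·m²·s⁻³·A⁻¹.
kg·m²·s⁻³·A⁻¹ is the base-SI form of the volt.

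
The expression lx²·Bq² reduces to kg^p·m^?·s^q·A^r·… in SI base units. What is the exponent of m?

-4

lx = m⁻²·cd.
So lx² = m⁻⁴·cd².
Bq = s⁻¹.
So Bq² = s⁻².
Combining: lx²·Bq² = (m⁻⁴·cd²) · s⁻² = m⁻⁴·s⁻²·cd².
The exponent of m is -4.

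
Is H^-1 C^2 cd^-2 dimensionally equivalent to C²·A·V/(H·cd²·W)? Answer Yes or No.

Yes

Left side:
  H = Wb/A (inductance = flux per current),
      = kg·m²·s⁻²·A⁻².
  So H⁻¹ = kg⁻¹·m⁻²·s²·A².
  C = A·s = s·A (charge = current × time).
  So C² = s²·A².
  Combining: H⁻¹·C²·cd⁻² = (kg⁻¹·m⁻²·s²·A²) · (s²·A²) · cd⁻² = kg⁻¹·m⁻²·s⁴·A⁴·cd⁻².
Right side:
  H = Wb/A (inductance = flux per current),
      = kg·m²·s⁻²·A⁻².
  So H⁻¹ = kg⁻¹·m⁻²·s²·A².
  C = A·s = s·A (charge = current × time).
  So C² = s²·A².
  W = J/s (power = energy per time),
      = kg·m²·s⁻³.
  So W⁻¹ = kg⁻¹·m⁻²·s³.
  V = W/A (potential = power per current),
      = kg·m²·s⁻³·A⁻¹.
  Combining: H⁻¹·cd⁻²·C²·A·W⁻¹·V = (kg⁻¹·m⁻²·s²·A²) · cd⁻² · (s²·A²) · A · (kg⁻¹·m⁻²·s³) · (kg·m²·s⁻³·A⁻¹) = kg⁻¹·m⁻²·s⁴·A⁴·cd⁻².
Both reduce to kg⁻¹·m⁻²·s⁴·A⁴·cd⁻².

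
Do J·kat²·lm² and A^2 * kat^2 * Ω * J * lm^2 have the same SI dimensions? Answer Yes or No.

No

Left side:
  J = N·m (work = force × distance),
      = kg·m²·s⁻².
  kat = mol/s = s⁻¹·mol (catalytic activity).
  So kat² = s⁻²·mol².
  lm = cd·sr = cd (luminous flux; sr is dimensionless).
  So lm² = cd².
  Combining: J·kat²·lm² = (kg·m²·s⁻²) · (s⁻²·mol²) · cd² = kg·m²·s⁻⁴·mol²·cd².
Right side:
  kat = s⁻¹·mol.
  So kat² = s⁻²·mol².
  Ω = kg·m²·s⁻³·A⁻².
  J = kg·m²·s⁻².
  lm = cd.
  So lm² = cd².
  Combining: A²·kat²·Ω·J·lm² = A² · (s⁻²·mol²) · (kg·m²·s⁻³·A⁻²) · (kg·m²·s⁻²) · cd² = kg²·m⁴·s⁻⁷·mol²·cd².
Left is kg·m²·s⁻⁴·mol²·cd²; right is kg²·m⁴·s⁻⁷·mol²·cd² — different.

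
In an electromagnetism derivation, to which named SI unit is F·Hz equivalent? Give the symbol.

F = kg⁻¹·m⁻²·s⁴·A².
Hz = s⁻¹.
Combining: F·Hz = (kg⁻¹·m⁻²·s⁴·A²) · s⁻¹ = kg⁻¹·m⁻²·s³·A².
kg⁻¹·m⁻²·s³·A² is the base-SI form of the siemens.

S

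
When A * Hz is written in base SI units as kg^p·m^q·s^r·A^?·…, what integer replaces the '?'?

Hz = 1/s = s⁻¹ (frequency is cycles per second).
Combining: A·Hz = A · s⁻¹ = s⁻¹·A.
The exponent of A is 1.

1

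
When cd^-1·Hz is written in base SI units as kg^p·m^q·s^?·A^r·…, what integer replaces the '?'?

-1

Hz = s⁻¹.
Combining: cd⁻¹·Hz = cd⁻¹ · s⁻¹ = s⁻¹·cd⁻¹.
The exponent of s is -1.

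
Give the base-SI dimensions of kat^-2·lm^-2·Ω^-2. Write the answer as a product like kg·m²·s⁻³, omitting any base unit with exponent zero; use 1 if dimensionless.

kat = mol/s = s⁻¹·mol (catalytic activity).
So kat⁻² = s²·mol⁻².
lm = cd·sr = cd (luminous flux; sr is dimensionless).
So lm⁻² = cd⁻².
Ω = V/A (resistance = voltage per current),
    = kg·m²·s⁻³·A⁻².
So Ω⁻² = kg⁻²·m⁻⁴·s⁶·A⁴.
Combining: kat⁻²·lm⁻²·Ω⁻² = (s²·mol⁻²) · cd⁻² · (kg⁻²·m⁻⁴·s⁶·A⁴) = kg⁻²·m⁻⁴·s⁸·A⁴·mol⁻²·cd⁻².

kg⁻²·m⁻⁴·s⁸·A⁴·mol⁻²·cd⁻²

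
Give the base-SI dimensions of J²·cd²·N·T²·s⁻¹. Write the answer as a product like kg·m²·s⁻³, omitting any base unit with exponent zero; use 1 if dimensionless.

kg⁵·m⁵·s⁻¹¹·A⁻²·cd²

J = kg·m²·s⁻².
So J² = kg²·m⁴·s⁻⁴.
N = kg·m·s⁻².
T = kg·s⁻²·A⁻¹.
So T² = kg²·s⁻⁴·A⁻².
Combining: J²·cd²·N·T²·s⁻¹ = (kg²·m⁴·s⁻⁴) · cd² · (kg·m·s⁻²) · (kg²·s⁻⁴·A⁻²) · s⁻¹ = kg⁵·m⁵·s⁻¹¹·A⁻²·cd².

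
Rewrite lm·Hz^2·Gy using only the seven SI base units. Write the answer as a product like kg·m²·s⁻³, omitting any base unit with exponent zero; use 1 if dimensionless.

lm = cd·sr = cd (luminous flux; sr is dimensionless).
Hz = 1/s = s⁻¹ (frequency is cycles per second).
So Hz² = s⁻².
Gy = J/kg (absorbed dose = energy per mass),
    = m²·s⁻².
Combining: lm·Hz²·Gy = cd · s⁻² · (m²·s⁻²) = m²·s⁻⁴·cd.

m²·s⁻⁴·cd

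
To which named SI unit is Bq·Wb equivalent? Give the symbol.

Bq = s⁻¹.
Wb = kg·m²·s⁻²·A⁻¹.
Combining: Bq·Wb = s⁻¹ · (kg·m²·s⁻²·A⁻¹) = kg·m²·s⁻³·A⁻¹.
kg·m²·s⁻³·A⁻¹ is the base-SI form of the volt.

V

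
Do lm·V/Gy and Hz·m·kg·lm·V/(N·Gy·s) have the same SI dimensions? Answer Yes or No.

Left side:
  Gy = J/kg (absorbed dose = energy per mass),
      = m²·s⁻².
  So Gy⁻¹ = m⁻²·s².
  lm = cd·sr = cd (luminous flux; sr is dimensionless).
  V = W/A (potential = power per current),
      = kg·m²·s⁻³·A⁻¹.
  Combining: Gy⁻¹·lm·V = (m⁻²·s²) · cd · (kg·m²·s⁻³·A⁻¹) = kg·s⁻¹·A⁻¹·cd.
Right side:
  Hz = 1/s = s⁻¹ (frequency is cycles per second).
  N = kg·m/s² = kg·m·s⁻² (force = mass × acceleration).
  So N⁻¹ = kg⁻¹·m⁻¹·s².
  Gy = J/kg (absorbed dose = energy per mass),
      = m²·s⁻².
  So Gy⁻¹ = m⁻²·s².
  lm = cd·sr = cd (luminous flux; sr is dimensionless).
  V = W/A (potential = power per current),
      = kg·m²·s⁻³·A⁻¹.
  Combining: Hz·N⁻¹·Gy⁻¹·m·s⁻¹·kg·lm·V = s⁻¹ · (kg⁻¹·m⁻¹·s²) · (m⁻²·s²) · m · s⁻¹ · kg · cd · (kg·m²·s⁻³·A⁻¹) = kg·s⁻¹·A⁻¹·cd.
Both reduce to kg·s⁻¹·A⁻¹·cd.

Yes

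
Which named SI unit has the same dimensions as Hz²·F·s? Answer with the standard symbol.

Hz = s⁻¹.
So Hz² = s⁻².
F = kg⁻¹·m⁻²·s⁴·A².
Combining: Hz²·F·s = s⁻² · (kg⁻¹·m⁻²·s⁴·A²) · s = kg⁻¹·m⁻²·s³·A².
kg⁻¹·m⁻²·s³·A² is the base-SI form of the siemens.

S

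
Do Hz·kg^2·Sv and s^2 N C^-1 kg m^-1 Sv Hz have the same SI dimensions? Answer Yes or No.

No

Left side:
  Hz = 1/s = s⁻¹ (frequency is cycles per second).
  Sv = J/kg (equivalent dose = energy per mass),
      = m²·s⁻².
  Combining: Hz·kg²·Sv = s⁻¹ · kg² · (m²·s⁻²) = kg²·m²·s⁻³.
Right side:
  N = kg·m/s² = kg·m·s⁻² (force = mass × acceleration).
  C = A·s = s·A (charge = current × time).
  So C⁻¹ = s⁻¹·A⁻¹.
  Sv = J/kg (equivalent dose = energy per mass),
      = m²·s⁻².
  Hz = 1/s = s⁻¹ (frequency is cycles per second).
  Combining: s²·N·C⁻¹·kg·m⁻¹·Sv·Hz = s² · (kg·m·s⁻²) · (s⁻¹·A⁻¹) · kg · m⁻¹ · (m²·s⁻²) · s⁻¹ = kg²·m²·s⁻⁴·A⁻¹.
Left is kg²·m²·s⁻³; right is kg²·m²·s⁻⁴·A⁻¹ — different.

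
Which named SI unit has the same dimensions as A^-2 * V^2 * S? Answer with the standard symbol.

V = W/A (potential = power per current),
    = kg·m²·s⁻³·A⁻¹.
So V² = kg²·m⁴·s⁻⁶·A⁻².
S = 1/Ω (conductance is reciprocal resistance),
    = kg⁻¹·m⁻²·s³·A².
Combining: A⁻²·V²·S = A⁻² · (kg²·m⁴·s⁻⁶·A⁻²) · (kg⁻¹·m⁻²·s³·A²) = kg·m²·s⁻³·A⁻².
kg·m²·s⁻³·A⁻² is the base-SI form of the ohm.

Ω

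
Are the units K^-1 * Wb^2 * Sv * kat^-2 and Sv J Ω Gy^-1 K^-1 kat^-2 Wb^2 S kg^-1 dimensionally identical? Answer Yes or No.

Left side:
  Wb = V·s (flux: a volt is a weber per second),
      = kg·m²·s⁻²·A⁻¹.
  So Wb² = kg²·m⁴·s⁻⁴·A⁻².
  Sv = J/kg (equivalent dose = energy per mass),
      = m²·s⁻².
  kat = mol/s = s⁻¹·mol (catalytic activity).
  So kat⁻² = s²·mol⁻².
  Combining: K⁻¹·Wb²·Sv·kat⁻² = K⁻¹ · (kg²·m⁴·s⁻⁴·A⁻²) · (m²·s⁻²) · (s²·mol⁻²) = kg²·m⁶·s⁻⁴·A⁻²·K⁻¹·mol⁻².
Right side:
  Sv = J/kg (equivalent dose = energy per mass),
      = m²·s⁻².
  J = N·m (work = force × distance),
      = kg·m²·s⁻².
  Ω = V/A (resistance = voltage per current),
      = kg·m²·s⁻³·A⁻².
  Gy = J/kg (absorbed dose = energy per mass),
      = m²·s⁻².
  So Gy⁻¹ = m⁻²·s².
  kat = mol/s = s⁻¹·mol (catalytic activity).
  So kat⁻² = s²·mol⁻².
  Wb = V·s (flux: a volt is a weber per second),
      = kg·m²·s⁻²·A⁻¹.
  So Wb² = kg²·m⁴·s⁻⁴·A⁻².
  S = 1/Ω (conductance is reciprocal resistance),
      = kg⁻¹·m⁻²·s³·A².
  Combining: Sv·J·Ω·Gy⁻¹·K⁻¹·kat⁻²·Wb²·S·kg⁻¹ = (m²·s⁻²) · (kg·m²·s⁻²) · (kg·m²·s⁻³·A⁻²) · (m⁻²·s²) · K⁻¹ · (s²·mol⁻²) · (kg²·m⁴·s⁻⁴·A⁻²) · (kg⁻¹·m⁻²·s³·A²) · kg⁻¹ = kg²·m⁶·s⁻⁴·A⁻²·K⁻¹·mol⁻².
Both reduce to kg²·m⁶·s⁻⁴·A⁻²·K⁻¹·mol⁻².

Yes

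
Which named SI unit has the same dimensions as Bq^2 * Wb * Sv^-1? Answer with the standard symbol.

Bq = 1/s = s⁻¹ (activity is decays per second).
So Bq² = s⁻².
Wb = V·s (flux: a volt is a weber per second),
    = kg·m²·s⁻²·A⁻¹.
Sv = J/kg (equivalent dose = energy per mass),
    = m²·s⁻².
So Sv⁻¹ = m⁻²·s².
Combining: Bq²·Wb·Sv⁻¹ = s⁻² · (kg·m²·s⁻²·A⁻¹) · (m⁻²·s²) = kg·s⁻²·A⁻¹.
kg·s⁻²·A⁻¹ is the base-SI form of the tesla.

T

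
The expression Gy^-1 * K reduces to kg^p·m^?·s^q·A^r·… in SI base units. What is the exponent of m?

-2

Gy = m²·s⁻².
So Gy⁻¹ = m⁻²·s².
Combining: Gy⁻¹·K = (m⁻²·s²) · K = m⁻²·s²·K.
The exponent of m is -2.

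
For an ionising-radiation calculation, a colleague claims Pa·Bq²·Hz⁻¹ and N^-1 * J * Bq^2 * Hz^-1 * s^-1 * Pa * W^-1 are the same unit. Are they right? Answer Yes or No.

Left side:
  Pa = N/m² (pressure = force per area),
      = kg·m⁻¹·s⁻².
  Bq = 1/s = s⁻¹ (activity is decays per second).
  So Bq² = s⁻².
  Hz = 1/s = s⁻¹ (frequency is cycles per second).
  So Hz⁻¹ = s.
  Combining: Pa·Bq²·Hz⁻¹ = (kg·m⁻¹·s⁻²) · s⁻² · s = kg·m⁻¹·s⁻³.
Right side:
  N = kg·m·s⁻².
  So N⁻¹ = kg⁻¹·m⁻¹·s².
  J = kg·m²·s⁻².
  Bq = s⁻¹.
  So Bq² = s⁻².
  Hz = s⁻¹.
  So Hz⁻¹ = s.
  Pa = kg·m⁻¹·s⁻².
  W = kg·m²·s⁻³.
  So W⁻¹ = kg⁻¹·m⁻²·s³.
  Combining: N⁻¹·J·Bq²·Hz⁻¹·s⁻¹·Pa·W⁻¹ = (kg⁻¹·m⁻¹·s²) · (kg·m²·s⁻²) · s⁻² · s · s⁻¹ · (kg·m⁻¹·s⁻²) · (kg⁻¹·m⁻²·s³) = m⁻²·s⁻¹.
Left is kg·m⁻¹·s⁻³; right is m⁻²·s⁻¹ — different.

No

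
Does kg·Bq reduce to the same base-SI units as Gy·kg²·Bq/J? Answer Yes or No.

Yes

Left side:
  Bq = s⁻¹.
  Combining: kg·Bq = kg · s⁻¹ = kg·s⁻¹.
Right side:
  Gy = J/kg (absorbed dose = energy per mass),
      = m²·s⁻².
  J = N·m (work = force × distance),
      = kg·m²·s⁻².
  So J⁻¹ = kg⁻¹·m⁻²·s².
  Bq = 1/s = s⁻¹ (activity is decays per second).
  Combining: Gy·kg²·J⁻¹·Bq = (m²·s⁻²) · kg² · (kg⁻¹·m⁻²·s²) · s⁻¹ = kg·s⁻¹.
Both reduce to kg·s⁻¹.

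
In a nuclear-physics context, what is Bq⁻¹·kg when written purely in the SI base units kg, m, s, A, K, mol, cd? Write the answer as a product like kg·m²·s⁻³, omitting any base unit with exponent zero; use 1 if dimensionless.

kg·s

Bq = s⁻¹.
So Bq⁻¹ = s.
Combining: Bq⁻¹·kg = s · kg = kg·s.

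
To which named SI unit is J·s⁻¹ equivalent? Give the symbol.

W

J = N·m (work = force × distance),
    = kg·m²·s⁻².
Combining: J·s⁻¹ = (kg·m²·s⁻²) · s⁻¹ = kg·m²·s⁻³.
kg·m²·s⁻³ is the base-SI form of the watt.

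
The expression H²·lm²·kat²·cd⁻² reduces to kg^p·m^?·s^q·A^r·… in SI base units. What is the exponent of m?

4

H = Wb/A (inductance = flux per current),
    = kg·m²·s⁻²·A⁻².
So H² = kg²·m⁴·s⁻⁴·A⁻⁴.
lm = cd·sr = cd (luminous flux; sr is dimensionless).
So lm² = cd².
kat = mol/s = s⁻¹·mol (catalytic activity).
So kat² = s⁻²·mol².
Combining: H²·lm²·kat²·cd⁻² = (kg²·m⁴·s⁻⁴·A⁻⁴) · cd² · (s⁻²·mol²) · cd⁻² = kg²·m⁴·s⁻⁶·A⁻⁴·mol².
The exponent of m is 4.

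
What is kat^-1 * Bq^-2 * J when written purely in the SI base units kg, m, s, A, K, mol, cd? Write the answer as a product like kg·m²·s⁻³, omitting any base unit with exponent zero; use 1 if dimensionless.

kg·m²·s·mol⁻¹

kat = mol/s = s⁻¹·mol (catalytic activity).
So kat⁻¹ = s·mol⁻¹.
Bq = 1/s = s⁻¹ (activity is decays per second).
So Bq⁻² = s².
J = N·m (work = force × distance),
    = kg·m²·s⁻².
Combining: kat⁻¹·Bq⁻²·J = (s·mol⁻¹) · s² · (kg·m²·s⁻²) = kg·m²·s·mol⁻¹.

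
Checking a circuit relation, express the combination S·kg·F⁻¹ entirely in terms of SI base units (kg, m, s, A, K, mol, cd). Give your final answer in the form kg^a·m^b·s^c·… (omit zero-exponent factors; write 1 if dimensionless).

S = kg⁻¹·m⁻²·s³·A².
F = kg⁻¹·m⁻²·s⁴·A².
So F⁻¹ = kg·m²·s⁻⁴·A⁻².
Combining: S·kg·F⁻¹ = (kg⁻¹·m⁻²·s³·A²) · kg · (kg·m²·s⁻⁴·A⁻²) = kg·s⁻¹.

kg·s⁻¹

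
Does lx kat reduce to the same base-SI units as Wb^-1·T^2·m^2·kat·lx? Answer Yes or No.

Left side:
  lx = lm/m² (illuminance = luminous flux per area),
      = m⁻²·cd.
  kat = mol/s = s⁻¹·mol (catalytic activity).
  Combining: lx·kat = (m⁻²·cd) · (s⁻¹·mol) = m⁻²·s⁻¹·mol·cd.
Right side:
  Wb = kg·m²·s⁻²·A⁻¹.
  So Wb⁻¹ = kg⁻¹·m⁻²·s²·A.
  T = kg·s⁻²·A⁻¹.
  So T² = kg²·s⁻⁴·A⁻².
  kat = s⁻¹·mol.
  lx = m⁻²·cd.
  Combining: Wb⁻¹·T²·m²·kat·lx = (kg⁻¹·m⁻²·s²·A) · (kg²·s⁻⁴·A⁻²) · m² · (s⁻¹·mol) · (m⁻²·cd) = kg·m⁻²·s⁻³·A⁻¹·mol·cd.
Left is m⁻²·s⁻¹·mol·cd; right is kg·m⁻²·s⁻³·A⁻¹·mol·cd — different.

No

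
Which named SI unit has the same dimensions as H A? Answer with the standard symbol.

Wb

H = Wb/A (inductance = flux per current),
    = kg·m²·s⁻²·A⁻².
Combining: H·A = (kg·m²·s⁻²·A⁻²) · A = kg·m²·s⁻²·A⁻¹.
kg·m²·s⁻²·A⁻¹ is the base-SI form of the weber.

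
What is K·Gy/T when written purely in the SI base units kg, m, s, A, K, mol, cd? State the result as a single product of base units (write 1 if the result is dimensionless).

kg⁻¹·m²·A·K

T = kg·s⁻²·A⁻¹.
So T⁻¹ = kg⁻¹·s²·A.
Gy = m²·s⁻².
Combining: K·T⁻¹·Gy = K · (kg⁻¹·s²·A) · (m²·s⁻²) = kg⁻¹·m²·A·K.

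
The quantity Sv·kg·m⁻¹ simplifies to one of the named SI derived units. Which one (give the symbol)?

N

Sv = m²·s⁻².
Combining: Sv·kg·m⁻¹ = (m²·s⁻²) · kg · m⁻¹ = kg·m·s⁻².
kg·m·s⁻² is the base-SI form of the newton.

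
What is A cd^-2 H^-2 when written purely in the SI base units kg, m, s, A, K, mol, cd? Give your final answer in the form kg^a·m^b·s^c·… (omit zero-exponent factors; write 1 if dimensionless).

H = Wb/A (inductance = flux per current),
    = kg·m²·s⁻²·A⁻².
So H⁻² = kg⁻²·m⁻⁴·s⁴·A⁴.
Combining: A·cd⁻²·H⁻² = A · cd⁻² · (kg⁻²·m⁻⁴·s⁴·A⁴) = kg⁻²·m⁻⁴·s⁴·A⁵·cd⁻².

kg⁻²·m⁻⁴·s⁴·A⁵·cd⁻²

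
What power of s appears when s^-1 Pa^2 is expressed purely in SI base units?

-5

Pa = N/m² (pressure = force per area),
    = kg·m⁻¹·s⁻².
So Pa² = kg²·m⁻²·s⁻⁴.
Combining: s⁻¹·Pa² = s⁻¹ · (kg²·m⁻²·s⁻⁴) = kg²·m⁻²·s⁻⁵.
The exponent of s is -5.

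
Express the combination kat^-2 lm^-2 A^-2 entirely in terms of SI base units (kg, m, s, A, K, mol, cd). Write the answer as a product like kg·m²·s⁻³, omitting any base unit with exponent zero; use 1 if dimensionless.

s²·A⁻²·mol⁻²·cd⁻²

kat = mol/s = s⁻¹·mol (catalytic activity).
So kat⁻² = s²·mol⁻².
lm = cd·sr = cd (luminous flux; sr is dimensionless).
So lm⁻² = cd⁻².
Combining: kat⁻²·lm⁻²·A⁻² = (s²·mol⁻²) · cd⁻² · A⁻² = s²·A⁻²·mol⁻²·cd⁻².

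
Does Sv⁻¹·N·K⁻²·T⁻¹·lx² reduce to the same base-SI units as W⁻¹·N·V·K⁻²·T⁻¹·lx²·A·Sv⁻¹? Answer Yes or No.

Yes

Left side:
  Sv = J/kg (equivalent dose = energy per mass),
      = m²·s⁻².
  So Sv⁻¹ = m⁻²·s².
  N = kg·m/s² = kg·m·s⁻² (force = mass × acceleration).
  T = Wb/m² (flux density = flux per area),
      = kg·s⁻²·A⁻¹.
  So T⁻¹ = kg⁻¹·s²·A.
  lx = lm/m² (illuminance = luminous flux per area),
      = m⁻²·cd.
  So lx² = m⁻⁴·cd².
  Combining: Sv⁻¹·N·K⁻²·T⁻¹·lx² = (m⁻²·s²) · (kg·m·s⁻²) · K⁻² · (kg⁻¹·s²·A) · (m⁻⁴·cd²) = m⁻⁵·s²·A·K⁻²·cd².
Right side:
  W = J/s (power = energy per time),
      = kg·m²·s⁻³.
  So W⁻¹ = kg⁻¹·m⁻²·s³.
  N = kg·m/s² = kg·m·s⁻² (force = mass × acceleration).
  V = W/A (potential = power per current),
      = kg·m²·s⁻³·A⁻¹.
  T = Wb/m² (flux density = flux per area),
      = kg·s⁻²·A⁻¹.
  So T⁻¹ = kg⁻¹·s²·A.
  lx = lm/m² (illuminance = luminous flux per area),
      = m⁻²·cd.
  So lx² = m⁻⁴·cd².
  Sv = J/kg (equivalent dose = energy per mass),
      = m²·s⁻².
  So Sv⁻¹ = m⁻²·s².
  Combining: W⁻¹·N·V·K⁻²·T⁻¹·lx²·A·Sv⁻¹ = (kg⁻¹·m⁻²·s³) · (kg·m·s⁻²) · (kg·m²·s⁻³·A⁻¹) · K⁻² · (kg⁻¹·s²·A) · (m⁻⁴·cd²) · A · (m⁻²·s²) = m⁻⁵·s²·A·K⁻²·cd².
Both reduce to m⁻⁵·s²·A·K⁻²·cd².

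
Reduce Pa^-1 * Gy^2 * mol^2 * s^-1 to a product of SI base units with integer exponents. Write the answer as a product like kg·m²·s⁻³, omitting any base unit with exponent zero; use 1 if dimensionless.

kg⁻¹·m⁵·s⁻³·mol²

Pa = N/m² (pressure = force per area),
    = kg·m⁻¹·s⁻².
So Pa⁻¹ = kg⁻¹·m·s².
Gy = J/kg (absorbed dose = energy per mass),
    = m²·s⁻².
So Gy² = m⁴·s⁻⁴.
Combining: Pa⁻¹·Gy²·mol²·s⁻¹ = (kg⁻¹·m·s²) · (m⁴·s⁻⁴) · mol² · s⁻¹ = kg⁻¹·m⁵·s⁻³·mol².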